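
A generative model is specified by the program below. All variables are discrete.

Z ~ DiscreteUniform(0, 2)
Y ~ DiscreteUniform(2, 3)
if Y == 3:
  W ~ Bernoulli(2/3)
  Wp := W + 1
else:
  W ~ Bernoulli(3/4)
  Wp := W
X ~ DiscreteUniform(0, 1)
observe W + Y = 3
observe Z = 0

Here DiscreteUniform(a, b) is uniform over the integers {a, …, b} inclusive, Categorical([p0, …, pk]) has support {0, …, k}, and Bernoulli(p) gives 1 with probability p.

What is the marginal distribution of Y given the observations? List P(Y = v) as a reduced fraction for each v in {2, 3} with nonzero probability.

Enumerate traces; 4 have nonzero weight after conditioning:
  (Z=0, Y=2, W=1, X=0) weight 1/16
  (Z=0, Y=2, W=1, X=1) weight 1/16
  (Z=0, Y=3, W=0, X=0) weight 1/36
  (Z=0, Y=3, W=0, X=1) weight 1/36
Group by Y:
  weight(Y=2) = 1/8
  weight(Y=3) = 1/18
Total weight = 1/8 + 1/18 = 13/72
P(Y=2 | obs) = 1/8 / 13/72 = 9/13
P(Y=3 | obs) = 1/18 / 13/72 = 4/13

P(Y=2) = 9/13, P(Y=3) = 4/13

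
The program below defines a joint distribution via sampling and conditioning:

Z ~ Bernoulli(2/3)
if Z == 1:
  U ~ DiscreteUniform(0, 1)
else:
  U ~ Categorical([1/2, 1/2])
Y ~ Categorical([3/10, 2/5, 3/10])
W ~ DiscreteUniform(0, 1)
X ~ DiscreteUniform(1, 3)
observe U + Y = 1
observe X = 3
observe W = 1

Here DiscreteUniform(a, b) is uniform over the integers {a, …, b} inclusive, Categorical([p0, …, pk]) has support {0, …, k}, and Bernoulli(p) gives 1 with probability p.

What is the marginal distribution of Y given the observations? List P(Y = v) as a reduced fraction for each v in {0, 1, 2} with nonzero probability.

Enumerate traces; 4 have nonzero weight after conditioning:
  (Z=0, U=0, Y=1, W=1, X=3) weight 1/90
  (Z=0, U=1, Y=0, W=1, X=3) weight 1/120
  (Z=1, U=0, Y=1, W=1, X=3) weight 1/45
  (Z=1, U=1, Y=0, W=1, X=3) weight 1/60
Group by Y:
  weight(Y=0) = 1/40
  weight(Y=1) = 1/30
Total weight = 1/40 + 1/30 = 7/120
P(Y=0 | obs) = 1/40 / 7/120 = 3/7
P(Y=1 | obs) = 1/30 / 7/120 = 4/7

P(Y=0) = 3/7, P(Y=1) = 4/7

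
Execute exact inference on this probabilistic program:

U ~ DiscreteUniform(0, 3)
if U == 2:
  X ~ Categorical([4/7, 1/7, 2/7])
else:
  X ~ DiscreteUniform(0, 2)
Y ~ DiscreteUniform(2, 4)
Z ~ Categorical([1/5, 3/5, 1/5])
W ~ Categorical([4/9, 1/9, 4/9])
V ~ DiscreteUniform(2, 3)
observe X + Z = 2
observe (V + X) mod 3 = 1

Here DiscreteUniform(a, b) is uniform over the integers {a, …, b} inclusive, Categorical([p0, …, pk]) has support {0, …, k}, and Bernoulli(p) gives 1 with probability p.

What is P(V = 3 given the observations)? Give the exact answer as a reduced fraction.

P(V = 3 | obs) = 8/11

Enumerate traces; 72 have nonzero weight after conditioning:
  (U=0, X=1, Y=2, Z=1, W=0, V=3) weight 1/270
  (U=0, X=1, Y=2, Z=1, W=1, V=3) weight 1/1080
  (U=0, X=1, Y=2, Z=1, W=2, V=3) weight 1/270
  (U=0, X=1, Y=3, Z=1, W=0, V=3) weight 1/270
  (U=0, X=1, Y=3, Z=1, W=1, V=3) weight 1/1080
  (U=0, X=1, Y=3, Z=1, W=2, V=3) weight 1/270
  (U=0, X=1, Y=4, Z=1, W=0, V=3) weight 1/270
  (U=0, X=1, Y=4, Z=1, W=1, V=3) weight 1/1080
  (U=0, X=2, Y=2, Z=0, W=0, V=2) weight 1/810
  … 63 more
Group by V:
  weight(V=2) = 9/280
  weight(V=3) = 3/35
Total weight = 9/280 + 3/35 = 33/280
P(V=2 | obs) = 9/280 / 33/280 = 3/11
P(V=3 | obs) = 3/35 / 33/280 = 8/11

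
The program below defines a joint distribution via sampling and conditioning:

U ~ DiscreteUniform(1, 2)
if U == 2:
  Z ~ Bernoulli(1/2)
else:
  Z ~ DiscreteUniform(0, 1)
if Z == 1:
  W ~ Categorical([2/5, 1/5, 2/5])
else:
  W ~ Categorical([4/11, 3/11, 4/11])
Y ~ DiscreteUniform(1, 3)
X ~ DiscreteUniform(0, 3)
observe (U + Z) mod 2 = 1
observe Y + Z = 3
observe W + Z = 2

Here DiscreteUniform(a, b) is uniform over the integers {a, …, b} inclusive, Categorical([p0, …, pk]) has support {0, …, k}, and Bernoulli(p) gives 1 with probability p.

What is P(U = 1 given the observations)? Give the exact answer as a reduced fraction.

Enumerate traces; 8 have nonzero weight after conditioning:
  (U=1, Z=0, W=2, Y=3, X=0) weight 1/132
  (U=1, Z=0, W=2, Y=3, X=1) weight 1/132
  (U=1, Z=0, W=2, Y=3, X=2) weight 1/132
  (U=1, Z=0, W=2, Y=3, X=3) weight 1/132
  (U=2, Z=1, W=1, Y=2, X=0) weight 1/240
  (U=2, Z=1, W=1, Y=2, X=1) weight 1/240
  (U=2, Z=1, W=1, Y=2, X=2) weight 1/240
  (U=2, Z=1, W=1, Y=2, X=3) weight 1/240
Group by U:
  weight(U=1) = 1/33
  weight(U=2) = 1/60
Total weight = 1/33 + 1/60 = 31/660
P(U=1 | obs) = 1/33 / 31/660 = 20/31
P(U=2 | obs) = 1/60 / 31/660 = 11/31

P(U = 1 | obs) = 20/31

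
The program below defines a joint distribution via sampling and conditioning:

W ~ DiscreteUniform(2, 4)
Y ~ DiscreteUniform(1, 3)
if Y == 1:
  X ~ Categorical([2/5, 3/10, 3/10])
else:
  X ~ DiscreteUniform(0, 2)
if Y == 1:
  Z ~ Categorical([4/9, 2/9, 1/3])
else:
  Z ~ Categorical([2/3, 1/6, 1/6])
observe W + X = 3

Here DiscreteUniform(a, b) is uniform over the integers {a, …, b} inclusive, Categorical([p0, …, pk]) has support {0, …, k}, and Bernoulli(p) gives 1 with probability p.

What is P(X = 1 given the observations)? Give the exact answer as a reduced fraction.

Enumerate traces; 18 have nonzero weight after conditioning:
  (W=2, Y=1, X=1, Z=0) weight 2/135
  (W=2, Y=1, X=1, Z=1) weight 1/135
  (W=2, Y=1, X=1, Z=2) weight 1/90
  (W=2, Y=2, X=1, Z=0) weight 2/81
  (W=2, Y=2, X=1, Z=1) weight 1/162
  (W=2, Y=2, X=1, Z=2) weight 1/162
  (W=2, Y=3, X=1, Z=0) weight 2/81
  (W=2, Y=3, X=1, Z=1) weight 1/162
  (W=3, Y=1, X=0, Z=0) weight 8/405
  … 9 more
Group by X:
  weight(X=0) = 16/135
  weight(X=1) = 29/270
Total weight = 16/135 + 29/270 = 61/270
P(X=0 | obs) = 16/135 / 61/270 = 32/61
P(X=1 | obs) = 29/270 / 61/270 = 29/61

P(X = 1 | obs) = 29/61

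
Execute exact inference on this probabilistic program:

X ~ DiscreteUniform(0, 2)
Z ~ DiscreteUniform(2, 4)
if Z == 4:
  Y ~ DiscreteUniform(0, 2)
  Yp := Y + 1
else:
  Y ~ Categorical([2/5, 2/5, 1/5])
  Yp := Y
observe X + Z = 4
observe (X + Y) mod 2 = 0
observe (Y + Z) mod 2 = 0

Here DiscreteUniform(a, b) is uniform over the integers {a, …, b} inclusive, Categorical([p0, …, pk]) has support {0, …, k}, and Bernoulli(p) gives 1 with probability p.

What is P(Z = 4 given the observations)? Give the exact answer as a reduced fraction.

P(Z = 4 | obs) = 2/5

Enumerate traces; 5 have nonzero weight after conditioning:
  (X=0, Z=4, Y=0) weight 1/27
  (X=0, Z=4, Y=2) weight 1/27
  (X=1, Z=3, Y=1) weight 2/45
  (X=2, Z=2, Y=0) weight 2/45
  (X=2, Z=2, Y=2) weight 1/45
Group by Z:
  weight(Z=2) = 1/15
  weight(Z=3) = 2/45
  weight(Z=4) = 2/27
Total weight = 1/15 + 2/45 + 2/27 = 5/27
P(Z=2 | obs) = 1/15 / 5/27 = 9/25
P(Z=3 | obs) = 2/45 / 5/27 = 6/25
P(Z=4 | obs) = 2/27 / 5/27 = 2/5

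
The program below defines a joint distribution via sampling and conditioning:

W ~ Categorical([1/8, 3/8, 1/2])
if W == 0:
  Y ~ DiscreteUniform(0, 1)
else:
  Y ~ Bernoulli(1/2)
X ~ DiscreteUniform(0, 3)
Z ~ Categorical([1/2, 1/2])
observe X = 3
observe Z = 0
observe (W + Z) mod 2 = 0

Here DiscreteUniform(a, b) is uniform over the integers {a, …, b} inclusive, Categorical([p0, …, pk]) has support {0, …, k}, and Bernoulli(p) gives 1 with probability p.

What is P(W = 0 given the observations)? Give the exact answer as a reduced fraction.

Enumerate traces; 4 have nonzero weight after conditioning:
  (W=0, Y=0, X=3, Z=0) weight 1/128
  (W=0, Y=1, X=3, Z=0) weight 1/128
  (W=2, Y=0, X=3, Z=0) weight 1/32
  (W=2, Y=1, X=3, Z=0) weight 1/32
Group by W:
  weight(W=0) = 1/64
  weight(W=2) = 1/16
Total weight = 1/64 + 1/16 = 5/64
P(W=0 | obs) = 1/64 / 5/64 = 1/5
P(W=2 | obs) = 1/16 / 5/64 = 4/5

P(W = 0 | obs) = 1/5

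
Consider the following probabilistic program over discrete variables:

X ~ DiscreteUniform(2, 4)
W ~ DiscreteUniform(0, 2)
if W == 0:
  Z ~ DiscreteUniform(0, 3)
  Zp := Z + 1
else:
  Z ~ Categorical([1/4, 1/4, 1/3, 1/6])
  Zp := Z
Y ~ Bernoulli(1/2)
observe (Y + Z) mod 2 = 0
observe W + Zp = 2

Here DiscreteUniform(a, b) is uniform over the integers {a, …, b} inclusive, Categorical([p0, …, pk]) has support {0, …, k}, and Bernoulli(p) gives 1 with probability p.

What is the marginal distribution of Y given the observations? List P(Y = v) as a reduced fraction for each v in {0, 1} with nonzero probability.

P(Y=0) = 1/3, P(Y=1) = 2/3

Enumerate traces; 9 have nonzero weight after conditioning:
  (X=2, W=0, Z=1, Y=1) weight 1/72
  (X=2, W=1, Z=1, Y=1) weight 1/72
  (X=2, W=2, Z=0, Y=0) weight 1/72
  (X=3, W=0, Z=1, Y=1) weight 1/72
  (X=3, W=1, Z=1, Y=1) weight 1/72
  (X=3, W=2, Z=0, Y=0) weight 1/72
  (X=4, W=0, Z=1, Y=1) weight 1/72
  (X=4, W=1, Z=1, Y=1) weight 1/72
  … 1 more
Group by Y:
  weight(Y=0) = 1/24
  weight(Y=1) = 1/12
Total weight = 1/24 + 1/12 = 1/8
P(Y=0 | obs) = 1/24 / 1/8 = 1/3
P(Y=1 | obs) = 1/12 / 1/8 = 2/3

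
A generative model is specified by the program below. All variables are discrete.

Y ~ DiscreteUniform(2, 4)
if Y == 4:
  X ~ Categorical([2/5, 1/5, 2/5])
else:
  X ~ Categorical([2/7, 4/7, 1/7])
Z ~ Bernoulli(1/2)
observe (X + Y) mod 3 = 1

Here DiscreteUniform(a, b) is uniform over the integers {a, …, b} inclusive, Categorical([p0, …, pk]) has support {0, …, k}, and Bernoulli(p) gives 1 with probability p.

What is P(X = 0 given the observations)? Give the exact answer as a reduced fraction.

P(X = 0 | obs) = 14/39

Enumerate traces; 6 have nonzero weight after conditioning:
  (Y=2, X=2, Z=0) weight 1/42
  (Y=2, X=2, Z=1) weight 1/42
  (Y=3, X=1, Z=0) weight 2/21
  (Y=3, X=1, Z=1) weight 2/21
  (Y=4, X=0, Z=0) weight 1/15
  (Y=4, X=0, Z=1) weight 1/15
Group by X:
  weight(X=0) = 2/15
  weight(X=1) = 4/21
  weight(X=2) = 1/21
Total weight = 2/15 + 4/21 + 1/21 = 13/35
P(X=0 | obs) = 2/15 / 13/35 = 14/39
P(X=1 | obs) = 4/21 / 13/35 = 20/39
P(X=2 | obs) = 1/21 / 13/35 = 5/39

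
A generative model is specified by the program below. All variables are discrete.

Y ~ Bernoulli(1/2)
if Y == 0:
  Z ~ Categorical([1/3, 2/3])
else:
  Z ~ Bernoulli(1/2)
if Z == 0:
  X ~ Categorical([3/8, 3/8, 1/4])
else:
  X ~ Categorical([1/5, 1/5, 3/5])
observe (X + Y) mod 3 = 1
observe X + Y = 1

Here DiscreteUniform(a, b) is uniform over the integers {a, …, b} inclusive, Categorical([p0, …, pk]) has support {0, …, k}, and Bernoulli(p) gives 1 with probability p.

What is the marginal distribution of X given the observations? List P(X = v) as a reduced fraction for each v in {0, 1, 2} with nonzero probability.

Enumerate traces; 4 have nonzero weight after conditioning:
  (Y=0, Z=0, X=1) weight 1/16
  (Y=0, Z=1, X=1) weight 1/15
  (Y=1, Z=0, X=0) weight 3/32
  (Y=1, Z=1, X=0) weight 1/20
Group by X:
  weight(X=0) = 23/160
  weight(X=1) = 31/240
Total weight = 23/160 + 31/240 = 131/480
P(X=0 | obs) = 23/160 / 131/480 = 69/131
P(X=1 | obs) = 31/240 / 131/480 = 62/131

P(X=0) = 69/131, P(X=1) = 62/131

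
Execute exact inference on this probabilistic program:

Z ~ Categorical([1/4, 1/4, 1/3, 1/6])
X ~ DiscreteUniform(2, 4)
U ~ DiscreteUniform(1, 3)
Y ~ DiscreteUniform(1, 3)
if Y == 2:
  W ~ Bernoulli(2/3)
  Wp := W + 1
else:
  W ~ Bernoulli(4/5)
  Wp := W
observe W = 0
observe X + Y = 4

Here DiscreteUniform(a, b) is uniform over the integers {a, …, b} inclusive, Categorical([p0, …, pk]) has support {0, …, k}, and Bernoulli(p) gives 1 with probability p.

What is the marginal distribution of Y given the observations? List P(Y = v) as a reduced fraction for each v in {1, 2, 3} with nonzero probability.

Enumerate traces; 24 have nonzero weight after conditioning:
  (Z=0, X=2, U=1, Y=2, W=0) weight 1/324
  (Z=0, X=2, U=2, Y=2, W=0) weight 1/324
  (Z=0, X=2, U=3, Y=2, W=0) weight 1/324
  (Z=0, X=3, U=1, Y=1, W=0) weight 1/540
  (Z=0, X=3, U=2, Y=1, W=0) weight 1/540
  (Z=0, X=3, U=3, Y=1, W=0) weight 1/540
  (Z=1, X=2, U=1, Y=2, W=0) weight 1/324
  (Z=1, X=2, U=2, Y=2, W=0) weight 1/324
  … 16 more
Group by Y:
  weight(Y=1) = 1/45
  weight(Y=2) = 1/27
Total weight = 1/45 + 1/27 = 8/135
P(Y=1 | obs) = 1/45 / 8/135 = 3/8
P(Y=2 | obs) = 1/27 / 8/135 = 5/8

P(Y=1) = 3/8, P(Y=2) = 5/8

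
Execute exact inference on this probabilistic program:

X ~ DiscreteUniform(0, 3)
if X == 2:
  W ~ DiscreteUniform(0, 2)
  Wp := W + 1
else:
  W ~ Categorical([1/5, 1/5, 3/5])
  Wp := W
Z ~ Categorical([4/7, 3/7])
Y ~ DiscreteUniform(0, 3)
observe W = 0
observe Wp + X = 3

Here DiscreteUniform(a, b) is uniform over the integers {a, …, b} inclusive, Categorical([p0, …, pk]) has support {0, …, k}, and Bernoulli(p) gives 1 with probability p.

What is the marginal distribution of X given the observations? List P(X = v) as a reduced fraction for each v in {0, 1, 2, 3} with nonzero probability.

Enumerate traces; 16 have nonzero weight after conditioning:
  (X=2, W=0, Z=0, Y=0) weight 1/84
  (X=2, W=0, Z=0, Y=1) weight 1/84
  (X=2, W=0, Z=0, Y=2) weight 1/84
  (X=2, W=0, Z=0, Y=3) weight 1/84
  (X=2, W=0, Z=1, Y=0) weight 1/112
  (X=2, W=0, Z=1, Y=1) weight 1/112
  (X=2, W=0, Z=1, Y=2) weight 1/112
  (X=2, W=0, Z=1, Y=3) weight 1/112
  (X=3, W=0, Z=0, Y=0) weight 1/140
  … 7 more
Group by X:
  weight(X=2) = 1/12
  weight(X=3) = 1/20
Total weight = 1/12 + 1/20 = 2/15
P(X=2 | obs) = 1/12 / 2/15 = 5/8
P(X=3 | obs) = 1/20 / 2/15 = 3/8

P(X=2) = 5/8, P(X=3) = 3/8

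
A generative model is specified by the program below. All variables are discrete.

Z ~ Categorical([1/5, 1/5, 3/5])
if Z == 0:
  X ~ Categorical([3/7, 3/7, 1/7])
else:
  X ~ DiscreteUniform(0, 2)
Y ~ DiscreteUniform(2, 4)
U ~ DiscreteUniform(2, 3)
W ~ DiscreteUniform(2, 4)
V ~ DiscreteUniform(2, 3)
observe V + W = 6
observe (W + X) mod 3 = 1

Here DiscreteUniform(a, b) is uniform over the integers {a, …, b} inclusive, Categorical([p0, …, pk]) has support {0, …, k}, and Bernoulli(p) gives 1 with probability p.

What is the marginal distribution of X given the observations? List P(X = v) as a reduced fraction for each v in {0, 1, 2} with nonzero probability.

Enumerate traces; 36 have nonzero weight after conditioning:
  (Z=0, X=0, Y=2, U=2, W=4, V=2) weight 1/420
  (Z=0, X=0, Y=2, U=3, W=4, V=2) weight 1/420
  (Z=0, X=0, Y=3, U=2, W=4, V=2) weight 1/420
  (Z=0, X=0, Y=3, U=3, W=4, V=2) weight 1/420
  (Z=0, X=0, Y=4, U=2, W=4, V=2) weight 1/420
  (Z=0, X=0, Y=4, U=3, W=4, V=2) weight 1/420
  (Z=0, X=1, Y=2, U=2, W=3, V=3) weight 1/420
  (Z=0, X=1, Y=2, U=3, W=3, V=3) weight 1/420
  … 28 more
Group by X:
  weight(X=0) = 37/630
  weight(X=1) = 37/630
Total weight = 37/630 + 37/630 = 37/315
P(X=0 | obs) = 37/630 / 37/315 = 1/2
P(X=1 | obs) = 37/630 / 37/315 = 1/2

P(X=0) = 1/2, P(X=1) = 1/2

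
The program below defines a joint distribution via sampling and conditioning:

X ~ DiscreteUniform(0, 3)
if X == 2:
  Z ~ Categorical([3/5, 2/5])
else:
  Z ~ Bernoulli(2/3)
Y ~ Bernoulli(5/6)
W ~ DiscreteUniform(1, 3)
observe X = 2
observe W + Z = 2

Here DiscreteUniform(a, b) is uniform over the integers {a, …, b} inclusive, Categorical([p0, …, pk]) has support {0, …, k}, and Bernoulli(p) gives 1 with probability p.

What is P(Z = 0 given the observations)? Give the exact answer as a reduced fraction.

Enumerate traces; 4 have nonzero weight after conditioning:
  (X=2, Z=0, Y=0, W=2) weight 1/120
  (X=2, Z=0, Y=1, W=2) weight 1/24
  (X=2, Z=1, Y=0, W=1) weight 1/180
  (X=2, Z=1, Y=1, W=1) weight 1/36
Group by Z:
  weight(Z=0) = 1/20
  weight(Z=1) = 1/30
Total weight = 1/20 + 1/30 = 1/12
P(Z=0 | obs) = 1/20 / 1/12 = 3/5
P(Z=1 | obs) = 1/30 / 1/12 = 2/5

P(Z = 0 | obs) = 3/5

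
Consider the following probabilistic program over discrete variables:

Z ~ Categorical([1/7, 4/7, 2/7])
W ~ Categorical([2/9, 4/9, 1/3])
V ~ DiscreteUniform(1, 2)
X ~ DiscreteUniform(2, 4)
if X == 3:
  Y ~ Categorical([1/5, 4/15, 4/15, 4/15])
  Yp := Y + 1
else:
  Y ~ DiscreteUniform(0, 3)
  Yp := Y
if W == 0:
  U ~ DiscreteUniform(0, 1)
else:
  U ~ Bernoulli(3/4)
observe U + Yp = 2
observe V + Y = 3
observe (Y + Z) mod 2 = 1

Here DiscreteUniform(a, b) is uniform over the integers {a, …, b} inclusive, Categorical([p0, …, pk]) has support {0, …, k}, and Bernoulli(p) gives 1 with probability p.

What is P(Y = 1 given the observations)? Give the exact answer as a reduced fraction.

Enumerate traces; 24 have nonzero weight after conditioning:
  (Z=0, W=0, V=2, X=2, Y=1, U=1) weight 1/1512
  (Z=0, W=0, V=2, X=3, Y=1, U=0) weight 2/2835
  (Z=0, W=0, V=2, X=4, Y=1, U=1) weight 1/1512
  (Z=0, W=1, V=2, X=2, Y=1, U=1) weight 1/504
  (Z=0, W=1, V=2, X=3, Y=1, U=0) weight 2/2835
  (Z=0, W=1, V=2, X=4, Y=1, U=1) weight 1/504
  (Z=0, W=2, V=2, X=2, Y=1, U=1) weight 1/672
  (Z=0, W=2, V=2, X=3, Y=1, U=0) weight 1/1890
  (Z=1, W=0, V=1, X=2, Y=2, U=0) weight 1/378
  … 15 more
Group by Y:
  weight(Y=1) = 463/15120
  weight(Y=2) = 11/756
Total weight = 463/15120 + 11/756 = 683/15120
P(Y=1 | obs) = 463/15120 / 683/15120 = 463/683
P(Y=2 | obs) = 11/756 / 683/15120 = 220/683

P(Y = 1 | obs) = 463/683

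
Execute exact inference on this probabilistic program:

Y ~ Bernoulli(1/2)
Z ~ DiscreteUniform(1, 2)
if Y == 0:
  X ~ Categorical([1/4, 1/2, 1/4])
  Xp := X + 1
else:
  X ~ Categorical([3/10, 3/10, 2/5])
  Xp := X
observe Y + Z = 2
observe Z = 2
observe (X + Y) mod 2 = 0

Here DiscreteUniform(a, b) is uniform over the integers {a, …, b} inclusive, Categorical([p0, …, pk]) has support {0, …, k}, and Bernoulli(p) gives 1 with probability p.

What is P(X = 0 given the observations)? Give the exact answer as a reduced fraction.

P(X = 0 | obs) = 1/2

Enumerate traces; 2 have nonzero weight after conditioning:
  (Y=0, Z=2, X=0) weight 1/16
  (Y=0, Z=2, X=2) weight 1/16
Group by X:
  weight(X=0) = 1/16
  weight(X=2) = 1/16
Total weight = 1/16 + 1/16 = 1/8
P(X=0 | obs) = 1/16 / 1/8 = 1/2
P(X=2 | obs) = 1/16 / 1/8 = 1/2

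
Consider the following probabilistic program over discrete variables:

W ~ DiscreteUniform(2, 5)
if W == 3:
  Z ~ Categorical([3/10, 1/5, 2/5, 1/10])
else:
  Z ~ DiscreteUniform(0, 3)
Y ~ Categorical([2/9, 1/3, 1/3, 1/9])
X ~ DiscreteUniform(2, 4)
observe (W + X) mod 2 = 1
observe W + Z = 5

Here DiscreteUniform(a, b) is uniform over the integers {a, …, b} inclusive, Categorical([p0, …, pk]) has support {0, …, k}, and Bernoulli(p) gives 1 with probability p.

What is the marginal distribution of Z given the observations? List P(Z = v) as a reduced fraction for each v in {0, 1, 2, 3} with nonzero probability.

Enumerate traces; 24 have nonzero weight after conditioning:
  (W=2, Z=3, Y=0, X=3) weight 1/216
  (W=2, Z=3, Y=1, X=3) weight 1/144
  (W=2, Z=3, Y=2, X=3) weight 1/144
  (W=2, Z=3, Y=3, X=3) weight 1/432
  (W=3, Z=2, Y=0, X=2) weight 1/135
  (W=3, Z=2, Y=0, X=4) weight 1/135
  (W=3, Z=2, Y=1, X=2) weight 1/90
  (W=3, Z=2, Y=1, X=4) weight 1/90
  (W=4, Z=1, Y=0, X=3) weight 1/216
  (W=5, Z=0, Y=0, X=2) weight 1/216
  … 14 more
Group by Z:
  weight(Z=0) = 1/24
  weight(Z=1) = 1/48
  weight(Z=2) = 1/15
  weight(Z=3) = 1/48
Total weight = 1/24 + 1/48 + 1/15 + 1/48 = 3/20
P(Z=0 | obs) = 1/24 / 3/20 = 5/18
P(Z=1 | obs) = 1/48 / 3/20 = 5/36
P(Z=2 | obs) = 1/15 / 3/20 = 4/9
P(Z=3 | obs) = 1/48 / 3/20 = 5/36

P(Z=0) = 5/18, P(Z=1) = 5/36, P(Z=2) = 4/9, P(Z=3) = 5/36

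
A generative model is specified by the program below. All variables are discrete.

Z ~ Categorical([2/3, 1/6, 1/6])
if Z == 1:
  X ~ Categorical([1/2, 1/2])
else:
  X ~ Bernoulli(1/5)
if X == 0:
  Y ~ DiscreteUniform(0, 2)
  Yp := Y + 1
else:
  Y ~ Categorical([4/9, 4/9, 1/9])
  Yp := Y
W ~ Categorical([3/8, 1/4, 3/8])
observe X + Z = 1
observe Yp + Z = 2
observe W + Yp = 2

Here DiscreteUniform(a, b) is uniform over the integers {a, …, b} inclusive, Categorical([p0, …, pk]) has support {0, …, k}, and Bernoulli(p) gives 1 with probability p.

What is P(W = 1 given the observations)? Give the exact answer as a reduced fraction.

Enumerate traces; 2 have nonzero weight after conditioning:
  (Z=0, X=1, Y=2, W=0) weight 1/180
  (Z=1, X=0, Y=0, W=1) weight 1/144
Group by W:
  weight(W=0) = 1/180
  weight(W=1) = 1/144
Total weight = 1/180 + 1/144 = 1/80
P(W=0 | obs) = 1/180 / 1/80 = 4/9
P(W=1 | obs) = 1/144 / 1/80 = 5/9

P(W = 1 | obs) = 5/9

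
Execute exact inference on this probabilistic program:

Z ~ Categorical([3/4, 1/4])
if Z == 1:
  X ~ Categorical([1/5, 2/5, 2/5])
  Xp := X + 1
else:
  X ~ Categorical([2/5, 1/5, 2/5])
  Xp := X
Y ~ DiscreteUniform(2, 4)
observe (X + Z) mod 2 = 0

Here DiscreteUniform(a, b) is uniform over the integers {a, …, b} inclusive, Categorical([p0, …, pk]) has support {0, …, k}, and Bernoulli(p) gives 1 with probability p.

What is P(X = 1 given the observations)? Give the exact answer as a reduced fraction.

Enumerate traces; 9 have nonzero weight after conditioning:
  (Z=0, X=0, Y=2) weight 1/10
  (Z=0, X=0, Y=3) weight 1/10
  (Z=0, X=0, Y=4) weight 1/10
  (Z=0, X=2, Y=2) weight 1/10
  (Z=0, X=2, Y=3) weight 1/10
  (Z=0, X=2, Y=4) weight 1/10
  (Z=1, X=1, Y=2) weight 1/30
  (Z=1, X=1, Y=3) weight 1/30
  … 1 more
Group by X:
  weight(X=0) = 3/10
  weight(X=1) = 1/10
  weight(X=2) = 3/10
Total weight = 3/10 + 1/10 + 3/10 = 7/10
P(X=0 | obs) = 3/10 / 7/10 = 3/7
P(X=1 | obs) = 1/10 / 7/10 = 1/7
P(X=2 | obs) = 3/10 / 7/10 = 3/7

P(X = 1 | obs) = 1/7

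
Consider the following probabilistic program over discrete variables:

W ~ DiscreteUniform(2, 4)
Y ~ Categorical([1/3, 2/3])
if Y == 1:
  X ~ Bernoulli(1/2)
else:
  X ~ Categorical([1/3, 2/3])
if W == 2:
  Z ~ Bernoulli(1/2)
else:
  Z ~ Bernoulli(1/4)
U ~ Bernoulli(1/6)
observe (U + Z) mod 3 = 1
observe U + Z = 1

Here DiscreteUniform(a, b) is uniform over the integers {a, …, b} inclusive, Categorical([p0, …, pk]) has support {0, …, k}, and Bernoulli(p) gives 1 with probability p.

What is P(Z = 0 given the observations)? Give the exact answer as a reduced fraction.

Enumerate traces; 24 have nonzero weight after conditioning:
  (W=2, Y=0, X=0, Z=0, U=1) weight 1/324
  (W=2, Y=0, X=0, Z=1, U=0) weight 5/324
  (W=2, Y=0, X=1, Z=0, U=1) weight 1/162
  (W=2, Y=0, X=1, Z=1, U=0) weight 5/162
  (W=2, Y=1, X=0, Z=0, U=1) weight 1/108
  (W=2, Y=1, X=0, Z=1, U=0) weight 5/108
  (W=2, Y=1, X=1, Z=0, U=1) weight 1/108
  (W=2, Y=1, X=1, Z=1, U=0) weight 5/108
  … 16 more
Group by Z:
  weight(Z=0) = 1/9
  weight(Z=1) = 5/18
Total weight = 1/9 + 5/18 = 7/18
P(Z=0 | obs) = 1/9 / 7/18 = 2/7
P(Z=1 | obs) = 5/18 / 7/18 = 5/7

P(Z = 0 | obs) = 2/7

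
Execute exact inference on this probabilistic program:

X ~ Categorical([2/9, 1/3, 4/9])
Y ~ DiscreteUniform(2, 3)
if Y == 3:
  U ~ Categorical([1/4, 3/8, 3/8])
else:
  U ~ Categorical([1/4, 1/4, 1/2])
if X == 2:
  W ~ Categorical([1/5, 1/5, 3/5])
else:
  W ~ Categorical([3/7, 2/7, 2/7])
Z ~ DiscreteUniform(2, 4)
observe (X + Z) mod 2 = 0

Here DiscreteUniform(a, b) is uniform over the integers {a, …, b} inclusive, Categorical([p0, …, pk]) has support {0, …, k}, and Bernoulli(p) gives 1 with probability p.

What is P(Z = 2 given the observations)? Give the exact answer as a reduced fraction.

P(Z = 2 | obs) = 2/5

Enumerate traces; 90 have nonzero weight after conditioning:
  (X=0, Y=2, U=0, W=0, Z=2) weight 1/252
  (X=0, Y=2, U=0, W=0, Z=4) weight 1/252
  (X=0, Y=2, U=0, W=1, Z=2) weight 1/378
  (X=0, Y=2, U=0, W=1, Z=4) weight 1/378
  (X=0, Y=2, U=0, W=2, Z=2) weight 1/378
  (X=0, Y=2, U=0, W=2, Z=4) weight 1/378
  (X=0, Y=2, U=1, W=0, Z=2) weight 1/252
  (X=0, Y=2, U=1, W=0, Z=4) weight 1/252
  (X=1, Y=2, U=0, W=0, Z=3) weight 1/168
  … 81 more
Group by Z:
  weight(Z=2) = 2/9
  weight(Z=3) = 1/9
  weight(Z=4) = 2/9
Total weight = 2/9 + 1/9 + 2/9 = 5/9
P(Z=2 | obs) = 2/9 / 5/9 = 2/5
P(Z=3 | obs) = 1/9 / 5/9 = 1/5
P(Z=4 | obs) = 2/9 / 5/9 = 2/5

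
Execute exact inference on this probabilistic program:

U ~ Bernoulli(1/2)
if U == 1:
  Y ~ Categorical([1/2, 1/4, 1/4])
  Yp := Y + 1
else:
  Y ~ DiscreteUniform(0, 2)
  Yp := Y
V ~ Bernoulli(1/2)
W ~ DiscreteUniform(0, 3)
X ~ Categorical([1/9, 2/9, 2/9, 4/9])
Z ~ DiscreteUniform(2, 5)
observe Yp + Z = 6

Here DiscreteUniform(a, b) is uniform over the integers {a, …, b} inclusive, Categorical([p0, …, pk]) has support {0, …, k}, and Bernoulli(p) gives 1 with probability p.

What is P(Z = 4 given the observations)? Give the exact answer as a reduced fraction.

P(Z = 4 | obs) = 7/20

Enumerate traces; 160 have nonzero weight after conditioning:
  (U=0, Y=1, V=0, W=0, X=0, Z=5) weight 1/1728
  (U=0, Y=1, V=0, W=0, X=1, Z=5) weight 1/864
  (U=0, Y=1, V=0, W=0, X=2, Z=5) weight 1/864
  (U=0, Y=1, V=0, W=0, X=3, Z=5) weight 1/432
  (U=0, Y=1, V=0, W=1, X=0, Z=5) weight 1/1728
  (U=0, Y=1, V=0, W=1, X=1, Z=5) weight 1/864
  (U=0, Y=1, V=0, W=1, X=2, Z=5) weight 1/864
  (U=0, Y=1, V=0, W=1, X=3, Z=5) weight 1/432
  (U=0, Y=2, V=0, W=0, X=0, Z=4) weight 1/1728
  (U=1, Y=2, V=0, W=0, X=0, Z=3) weight 1/2304
  … 150 more
Group by Z:
  weight(Z=3) = 1/32
  weight(Z=4) = 7/96
  weight(Z=5) = 5/48
Total weight = 1/32 + 7/96 + 5/48 = 5/24
P(Z=3 | obs) = 1/32 / 5/24 = 3/20
P(Z=4 | obs) = 7/96 / 5/24 = 7/20
P(Z=5 | obs) = 5/48 / 5/24 = 1/2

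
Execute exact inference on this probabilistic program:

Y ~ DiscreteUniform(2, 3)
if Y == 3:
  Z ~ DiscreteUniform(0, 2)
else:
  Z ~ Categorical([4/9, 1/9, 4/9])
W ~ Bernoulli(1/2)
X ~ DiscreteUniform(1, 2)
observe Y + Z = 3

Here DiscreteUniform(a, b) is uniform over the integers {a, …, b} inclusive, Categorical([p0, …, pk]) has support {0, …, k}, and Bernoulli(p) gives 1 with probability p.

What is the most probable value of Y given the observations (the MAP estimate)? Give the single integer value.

Enumerate traces; 8 have nonzero weight after conditioning:
  (Y=2, Z=1, W=0, X=1) weight 1/72
  (Y=2, Z=1, W=0, X=2) weight 1/72
  (Y=2, Z=1, W=1, X=1) weight 1/72
  (Y=2, Z=1, W=1, X=2) weight 1/72
  (Y=3, Z=0, W=0, X=1) weight 1/24
  (Y=3, Z=0, W=0, X=2) weight 1/24
  (Y=3, Z=0, W=1, X=1) weight 1/24
  (Y=3, Z=0, W=1, X=2) weight 1/24
Group by Y:
  weight(Y=2) = 1/18
  weight(Y=3) = 1/6
Total weight = 1/18 + 1/6 = 2/9
P(Y=2 | obs) = 1/18 / 2/9 = 1/4
P(Y=3 | obs) = 1/6 / 2/9 = 3/4
argmax = 3

argmax_v P(Y = v | obs) = 3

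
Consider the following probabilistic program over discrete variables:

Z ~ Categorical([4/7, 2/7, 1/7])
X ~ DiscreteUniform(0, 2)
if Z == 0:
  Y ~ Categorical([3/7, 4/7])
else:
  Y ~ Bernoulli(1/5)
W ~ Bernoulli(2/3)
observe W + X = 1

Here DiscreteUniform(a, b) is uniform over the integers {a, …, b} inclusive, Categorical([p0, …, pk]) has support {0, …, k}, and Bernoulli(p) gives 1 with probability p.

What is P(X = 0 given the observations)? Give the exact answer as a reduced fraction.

P(X = 0 | obs) = 2/3

Enumerate traces; 12 have nonzero weight after conditioning:
  (Z=0, X=0, Y=0, W=1) weight 8/147
  (Z=0, X=0, Y=1, W=1) weight 32/441
  (Z=0, X=1, Y=0, W=0) weight 4/147
  (Z=0, X=1, Y=1, W=0) weight 16/441
  (Z=1, X=0, Y=0, W=1) weight 16/315
  (Z=1, X=0, Y=1, W=1) weight 4/315
  (Z=1, X=1, Y=0, W=0) weight 8/315
  (Z=1, X=1, Y=1, W=0) weight 2/315
  … 4 more
Group by X:
  weight(X=0) = 2/9
  weight(X=1) = 1/9
Total weight = 2/9 + 1/9 = 1/3
P(X=0 | obs) = 2/9 / 1/3 = 2/3
P(X=1 | obs) = 1/9 / 1/3 = 1/3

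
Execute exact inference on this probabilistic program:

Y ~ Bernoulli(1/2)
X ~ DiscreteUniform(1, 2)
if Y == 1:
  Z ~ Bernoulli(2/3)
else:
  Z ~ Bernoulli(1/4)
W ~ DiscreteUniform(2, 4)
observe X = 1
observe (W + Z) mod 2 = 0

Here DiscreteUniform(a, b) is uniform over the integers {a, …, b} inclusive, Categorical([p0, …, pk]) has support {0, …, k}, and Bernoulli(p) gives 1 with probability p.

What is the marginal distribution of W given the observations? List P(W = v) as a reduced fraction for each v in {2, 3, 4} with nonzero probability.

Enumerate traces; 6 have nonzero weight after conditioning:
  (Y=0, X=1, Z=0, W=2) weight 1/16
  (Y=0, X=1, Z=0, W=4) weight 1/16
  (Y=0, X=1, Z=1, W=3) weight 1/48
  (Y=1, X=1, Z=0, W=2) weight 1/36
  (Y=1, X=1, Z=0, W=4) weight 1/36
  (Y=1, X=1, Z=1, W=3) weight 1/18
Group by W:
  weight(W=2) = 13/144
  weight(W=3) = 11/144
  weight(W=4) = 13/144
Total weight = 13/144 + 11/144 + 13/144 = 37/144
P(W=2 | obs) = 13/144 / 37/144 = 13/37
P(W=3 | obs) = 11/144 / 37/144 = 11/37
P(W=4 | obs) = 13/144 / 37/144 = 13/37

P(W=2) = 13/37, P(W=3) = 11/37, P(W=4) = 13/37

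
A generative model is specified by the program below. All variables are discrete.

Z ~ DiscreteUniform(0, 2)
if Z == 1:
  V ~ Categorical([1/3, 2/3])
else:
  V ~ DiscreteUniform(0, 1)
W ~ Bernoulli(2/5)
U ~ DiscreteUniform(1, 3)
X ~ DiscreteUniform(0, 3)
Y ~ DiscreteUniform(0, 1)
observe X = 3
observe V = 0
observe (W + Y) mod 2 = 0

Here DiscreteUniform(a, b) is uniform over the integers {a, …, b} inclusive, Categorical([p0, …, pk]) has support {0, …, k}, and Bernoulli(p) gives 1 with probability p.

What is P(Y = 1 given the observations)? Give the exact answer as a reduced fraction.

Enumerate traces; 18 have nonzero weight after conditioning:
  (Z=0, V=0, W=0, U=1, X=3, Y=0) weight 1/240
  (Z=0, V=0, W=0, U=2, X=3, Y=0) weight 1/240
  (Z=0, V=0, W=0, U=3, X=3, Y=0) weight 1/240
  (Z=0, V=0, W=1, U=1, X=3, Y=1) weight 1/360
  (Z=0, V=0, W=1, U=2, X=3, Y=1) weight 1/360
  (Z=0, V=0, W=1, U=3, X=3, Y=1) weight 1/360
  (Z=1, V=0, W=0, U=1, X=3, Y=0) weight 1/360
  (Z=1, V=0, W=0, U=2, X=3, Y=0) weight 1/360
  … 10 more
Group by Y:
  weight(Y=0) = 1/30
  weight(Y=1) = 1/45
Total weight = 1/30 + 1/45 = 1/18
P(Y=0 | obs) = 1/30 / 1/18 = 3/5
P(Y=1 | obs) = 1/45 / 1/18 = 2/5

P(Y = 1 | obs) = 2/5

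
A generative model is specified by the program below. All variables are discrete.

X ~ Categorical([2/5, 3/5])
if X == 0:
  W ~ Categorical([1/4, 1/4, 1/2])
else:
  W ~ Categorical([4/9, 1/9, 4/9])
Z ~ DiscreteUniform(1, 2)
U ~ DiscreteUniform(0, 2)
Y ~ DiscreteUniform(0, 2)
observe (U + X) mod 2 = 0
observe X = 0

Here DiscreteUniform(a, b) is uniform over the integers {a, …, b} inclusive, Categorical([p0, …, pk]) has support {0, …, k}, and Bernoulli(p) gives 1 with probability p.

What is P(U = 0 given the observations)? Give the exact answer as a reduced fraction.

P(U = 0 | obs) = 1/2

Enumerate traces; 36 have nonzero weight after conditioning:
  (X=0, W=0, Z=1, U=0, Y=0) weight 1/180
  (X=0, W=0, Z=1, U=0, Y=1) weight 1/180
  (X=0, W=0, Z=1, U=0, Y=2) weight 1/180
  (X=0, W=0, Z=1, U=2, Y=0) weight 1/180
  (X=0, W=0, Z=1, U=2, Y=1) weight 1/180
  (X=0, W=0, Z=1, U=2, Y=2) weight 1/180
  (X=0, W=0, Z=2, U=0, Y=0) weight 1/180
  (X=0, W=0, Z=2, U=0, Y=1) weight 1/180
  … 28 more
Group by U:
  weight(U=0) = 2/15
  weight(U=2) = 2/15
Total weight = 2/15 + 2/15 = 4/15
P(U=0 | obs) = 2/15 / 4/15 = 1/2
P(U=2 | obs) = 2/15 / 4/15 = 1/2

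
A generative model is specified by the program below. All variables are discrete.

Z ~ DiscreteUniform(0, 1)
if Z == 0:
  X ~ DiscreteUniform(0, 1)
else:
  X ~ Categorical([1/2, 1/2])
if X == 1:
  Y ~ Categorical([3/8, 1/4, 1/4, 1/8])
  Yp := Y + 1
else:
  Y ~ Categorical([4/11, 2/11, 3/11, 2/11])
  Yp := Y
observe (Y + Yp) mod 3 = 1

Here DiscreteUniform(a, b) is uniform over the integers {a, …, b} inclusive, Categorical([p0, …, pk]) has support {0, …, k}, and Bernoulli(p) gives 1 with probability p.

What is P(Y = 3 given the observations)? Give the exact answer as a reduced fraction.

P(Y = 3 | obs) = 11/68

Enumerate traces; 6 have nonzero weight after conditioning:
  (Z=0, X=0, Y=2) weight 3/44
  (Z=0, X=1, Y=0) weight 3/32
  (Z=0, X=1, Y=3) weight 1/32
  (Z=1, X=0, Y=2) weight 3/44
  (Z=1, X=1, Y=0) weight 3/32
  (Z=1, X=1, Y=3) weight 1/32
Group by Y:
  weight(Y=0) = 3/16
  weight(Y=2) = 3/22
  weight(Y=3) = 1/16
Total weight = 3/16 + 3/22 + 1/16 = 17/44
P(Y=0 | obs) = 3/16 / 17/44 = 33/68
P(Y=2 | obs) = 3/22 / 17/44 = 6/17
P(Y=3 | obs) = 1/16 / 17/44 = 11/68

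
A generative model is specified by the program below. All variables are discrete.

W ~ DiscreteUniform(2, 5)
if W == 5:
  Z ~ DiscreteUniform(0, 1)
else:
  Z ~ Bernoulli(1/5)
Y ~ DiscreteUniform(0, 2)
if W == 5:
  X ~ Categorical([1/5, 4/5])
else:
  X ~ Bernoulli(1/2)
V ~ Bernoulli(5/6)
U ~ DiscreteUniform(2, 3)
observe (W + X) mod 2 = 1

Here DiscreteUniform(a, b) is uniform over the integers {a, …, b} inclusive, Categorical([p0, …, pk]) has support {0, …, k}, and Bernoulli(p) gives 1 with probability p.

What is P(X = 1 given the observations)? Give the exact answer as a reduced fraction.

P(X = 1 | obs) = 10/17

Enumerate traces; 96 have nonzero weight after conditioning:
  (W=2, Z=0, Y=0, X=1, V=0, U=2) weight 1/360
  (W=2, Z=0, Y=0, X=1, V=0, U=3) weight 1/360
  (W=2, Z=0, Y=0, X=1, V=1, U=2) weight 1/72
  (W=2, Z=0, Y=0, X=1, V=1, U=3) weight 1/72
  (W=2, Z=0, Y=1, X=1, V=0, U=2) weight 1/360
  (W=2, Z=0, Y=1, X=1, V=0, U=3) weight 1/360
  (W=2, Z=0, Y=1, X=1, V=1, U=2) weight 1/72
  (W=2, Z=0, Y=1, X=1, V=1, U=3) weight 1/72
  (W=3, Z=0, Y=0, X=0, V=0, U=2) weight 1/360
  … 87 more
Group by X:
  weight(X=0) = 7/40
  weight(X=1) = 1/4
Total weight = 7/40 + 1/4 = 17/40
P(X=0 | obs) = 7/40 / 17/40 = 7/17
P(X=1 | obs) = 1/4 / 17/40 = 10/17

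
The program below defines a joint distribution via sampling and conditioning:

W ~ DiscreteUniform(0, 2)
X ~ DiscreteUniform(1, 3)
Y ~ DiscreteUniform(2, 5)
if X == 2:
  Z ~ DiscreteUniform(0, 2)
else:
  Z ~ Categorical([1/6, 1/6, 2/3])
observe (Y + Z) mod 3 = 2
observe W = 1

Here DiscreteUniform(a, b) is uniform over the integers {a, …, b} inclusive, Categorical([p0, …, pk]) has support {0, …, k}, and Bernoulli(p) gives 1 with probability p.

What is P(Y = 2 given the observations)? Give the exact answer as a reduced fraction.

P(Y = 2 | obs) = 2/11

Enumerate traces; 12 have nonzero weight after conditioning:
  (W=1, X=1, Y=2, Z=0) weight 1/216
  (W=1, X=1, Y=3, Z=2) weight 1/54
  (W=1, X=1, Y=4, Z=1) weight 1/216
  (W=1, X=1, Y=5, Z=0) weight 1/216
  (W=1, X=2, Y=2, Z=0) weight 1/108
  (W=1, X=2, Y=3, Z=2) weight 1/108
  (W=1, X=2, Y=4, Z=1) weight 1/108
  (W=1, X=2, Y=5, Z=0) weight 1/108
  … 4 more
Group by Y:
  weight(Y=2) = 1/54
  weight(Y=3) = 5/108
  weight(Y=4) = 1/54
  weight(Y=5) = 1/54
Total weight = 1/54 + 5/108 + 1/54 + 1/54 = 11/108
P(Y=2 | obs) = 1/54 / 11/108 = 2/11
P(Y=3 | obs) = 5/108 / 11/108 = 5/11
P(Y=4 | obs) = 1/54 / 11/108 = 2/11
P(Y=5 | obs) = 1/54 / 11/108 = 2/11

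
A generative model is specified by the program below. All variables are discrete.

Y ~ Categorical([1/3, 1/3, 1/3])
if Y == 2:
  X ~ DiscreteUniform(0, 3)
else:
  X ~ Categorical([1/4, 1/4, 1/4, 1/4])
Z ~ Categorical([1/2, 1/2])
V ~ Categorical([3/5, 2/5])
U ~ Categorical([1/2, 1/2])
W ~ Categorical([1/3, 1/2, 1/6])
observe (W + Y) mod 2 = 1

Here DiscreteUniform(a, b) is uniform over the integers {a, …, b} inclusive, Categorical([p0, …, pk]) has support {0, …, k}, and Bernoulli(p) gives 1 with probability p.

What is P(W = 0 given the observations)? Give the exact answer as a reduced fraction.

P(W = 0 | obs) = 2/9

Enumerate traces; 128 have nonzero weight after conditioning:
  (Y=0, X=0, Z=0, V=0, U=0, W=1) weight 1/160
  (Y=0, X=0, Z=0, V=0, U=1, W=1) weight 1/160
  (Y=0, X=0, Z=0, V=1, U=0, W=1) weight 1/240
  (Y=0, X=0, Z=0, V=1, U=1, W=1) weight 1/240
  (Y=0, X=0, Z=1, V=0, U=0, W=1) weight 1/160
  (Y=0, X=0, Z=1, V=0, U=1, W=1) weight 1/160
  (Y=0, X=0, Z=1, V=1, U=0, W=1) weight 1/240
  (Y=0, X=0, Z=1, V=1, U=1, W=1) weight 1/240
  (Y=1, X=0, Z=0, V=0, U=0, W=0) weight 1/240
  (Y=1, X=0, Z=0, V=0, U=0, W=2) weight 1/480
  … 118 more
Group by W:
  weight(W=0) = 1/9
  weight(W=1) = 1/3
  weight(W=2) = 1/18
Total weight = 1/9 + 1/3 + 1/18 = 1/2
P(W=0 | obs) = 1/9 / 1/2 = 2/9
P(W=1 | obs) = 1/3 / 1/2 = 2/3
P(W=2 | obs) = 1/18 / 1/2 = 1/9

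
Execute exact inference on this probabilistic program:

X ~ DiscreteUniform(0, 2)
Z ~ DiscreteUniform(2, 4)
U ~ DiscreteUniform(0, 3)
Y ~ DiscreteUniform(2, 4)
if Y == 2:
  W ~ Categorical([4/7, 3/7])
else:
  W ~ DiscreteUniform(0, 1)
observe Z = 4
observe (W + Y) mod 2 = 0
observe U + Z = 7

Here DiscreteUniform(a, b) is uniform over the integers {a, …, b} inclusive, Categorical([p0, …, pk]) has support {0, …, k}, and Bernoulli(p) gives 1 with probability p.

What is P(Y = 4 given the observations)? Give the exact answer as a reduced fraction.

Enumerate traces; 9 have nonzero weight after conditioning:
  (X=0, Z=4, U=3, Y=2, W=0) weight 1/189
  (X=0, Z=4, U=3, Y=3, W=1) weight 1/216
  (X=0, Z=4, U=3, Y=4, W=0) weight 1/216
  (X=1, Z=4, U=3, Y=2, W=0) weight 1/189
  (X=1, Z=4, U=3, Y=3, W=1) weight 1/216
  (X=1, Z=4, U=3, Y=4, W=0) weight 1/216
  (X=2, Z=4, U=3, Y=2, W=0) weight 1/189
  (X=2, Z=4, U=3, Y=3, W=1) weight 1/216
  … 1 more
Group by Y:
  weight(Y=2) = 1/63
  weight(Y=3) = 1/72
  weight(Y=4) = 1/72
Total weight = 1/63 + 1/72 + 1/72 = 11/252
P(Y=2 | obs) = 1/63 / 11/252 = 4/11
P(Y=3 | obs) = 1/72 / 11/252 = 7/22
P(Y=4 | obs) = 1/72 / 11/252 = 7/22

P(Y = 4 | obs) = 7/22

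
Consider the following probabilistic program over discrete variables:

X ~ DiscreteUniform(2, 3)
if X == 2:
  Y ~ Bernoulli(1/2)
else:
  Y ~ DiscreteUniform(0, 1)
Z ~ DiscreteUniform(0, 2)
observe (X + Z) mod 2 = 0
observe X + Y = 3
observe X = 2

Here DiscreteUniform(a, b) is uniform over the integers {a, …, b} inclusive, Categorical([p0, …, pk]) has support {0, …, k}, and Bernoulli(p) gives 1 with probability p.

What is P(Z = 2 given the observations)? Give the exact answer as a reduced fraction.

P(Z = 2 | obs) = 1/2

Enumerate traces; 2 have nonzero weight after conditioning:
  (X=2, Y=1, Z=0) weight 1/12
  (X=2, Y=1, Z=2) weight 1/12
Group by Z:
  weight(Z=0) = 1/12
  weight(Z=2) = 1/12
Total weight = 1/12 + 1/12 = 1/6
P(Z=0 | obs) = 1/12 / 1/6 = 1/2
P(Z=2 | obs) = 1/12 / 1/6 = 1/2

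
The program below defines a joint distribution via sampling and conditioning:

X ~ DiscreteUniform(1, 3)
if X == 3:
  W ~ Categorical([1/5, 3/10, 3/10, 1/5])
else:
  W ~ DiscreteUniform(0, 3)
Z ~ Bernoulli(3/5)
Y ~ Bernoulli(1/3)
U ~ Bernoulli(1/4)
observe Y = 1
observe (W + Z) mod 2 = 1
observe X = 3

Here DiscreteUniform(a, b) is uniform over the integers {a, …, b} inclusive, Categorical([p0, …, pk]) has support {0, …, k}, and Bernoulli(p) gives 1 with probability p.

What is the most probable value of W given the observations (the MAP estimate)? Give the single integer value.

Enumerate traces; 8 have nonzero weight after conditioning:
  (X=3, W=0, Z=1, Y=1, U=0) weight 1/100
  (X=3, W=0, Z=1, Y=1, U=1) weight 1/300
  (X=3, W=1, Z=0, Y=1, U=0) weight 1/100
  (X=3, W=1, Z=0, Y=1, U=1) weight 1/300
  (X=3, W=2, Z=1, Y=1, U=0) weight 3/200
  (X=3, W=2, Z=1, Y=1, U=1) weight 1/200
  (X=3, W=3, Z=0, Y=1, U=0) weight 1/150
  (X=3, W=3, Z=0, Y=1, U=1) weight 1/450
Group by W:
  weight(W=0) = 1/75
  weight(W=1) = 1/75
  weight(W=2) = 1/50
  weight(W=3) = 2/225
Total weight = 1/75 + 1/75 + 1/50 + 2/225 = 1/18
P(W=0 | obs) = 1/75 / 1/18 = 6/25
P(W=1 | obs) = 1/75 / 1/18 = 6/25
P(W=2 | obs) = 1/50 / 1/18 = 9/25
P(W=3 | obs) = 2/225 / 1/18 = 4/25
argmax = 2

argmax_v P(W = v | obs) = 2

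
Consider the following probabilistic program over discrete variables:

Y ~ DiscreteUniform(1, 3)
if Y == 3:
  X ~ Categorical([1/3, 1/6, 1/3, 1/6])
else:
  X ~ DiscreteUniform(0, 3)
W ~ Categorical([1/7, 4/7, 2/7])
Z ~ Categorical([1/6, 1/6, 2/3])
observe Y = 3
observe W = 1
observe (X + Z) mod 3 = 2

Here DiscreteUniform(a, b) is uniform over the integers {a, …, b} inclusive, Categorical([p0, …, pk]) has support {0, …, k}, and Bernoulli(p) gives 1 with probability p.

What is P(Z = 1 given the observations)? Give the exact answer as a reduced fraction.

Enumerate traces; 4 have nonzero weight after conditioning:
  (Y=3, X=0, W=1, Z=2) weight 8/189
  (Y=3, X=1, W=1, Z=1) weight 1/189
  (Y=3, X=2, W=1, Z=0) weight 2/189
  (Y=3, X=3, W=1, Z=2) weight 4/189
Group by Z:
  weight(Z=0) = 2/189
  weight(Z=1) = 1/189
  weight(Z=2) = 4/63
Total weight = 2/189 + 1/189 + 4/63 = 5/63
P(Z=0 | obs) = 2/189 / 5/63 = 2/15
P(Z=1 | obs) = 1/189 / 5/63 = 1/15
P(Z=2 | obs) = 4/63 / 5/63 = 4/5

P(Z = 1 | obs) = 1/15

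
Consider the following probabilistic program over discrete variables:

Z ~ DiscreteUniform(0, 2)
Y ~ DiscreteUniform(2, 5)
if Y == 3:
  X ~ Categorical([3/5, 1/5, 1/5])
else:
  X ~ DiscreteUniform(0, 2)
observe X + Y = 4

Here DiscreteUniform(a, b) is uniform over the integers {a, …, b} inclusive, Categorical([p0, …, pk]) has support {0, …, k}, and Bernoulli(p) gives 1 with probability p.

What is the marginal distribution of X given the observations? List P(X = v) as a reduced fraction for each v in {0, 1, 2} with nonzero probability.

Enumerate traces; 9 have nonzero weight after conditioning:
  (Z=0, Y=2, X=2) weight 1/36
  (Z=0, Y=3, X=1) weight 1/60
  (Z=0, Y=4, X=0) weight 1/36
  (Z=1, Y=2, X=2) weight 1/36
  (Z=1, Y=3, X=1) weight 1/60
  (Z=1, Y=4, X=0) weight 1/36
  (Z=2, Y=2, X=2) weight 1/36
  (Z=2, Y=3, X=1) weight 1/60
  … 1 more
Group by X:
  weight(X=0) = 1/12
  weight(X=1) = 1/20
  weight(X=2) = 1/12
Total weight = 1/12 + 1/20 + 1/12 = 13/60
P(X=0 | obs) = 1/12 / 13/60 = 5/13
P(X=1 | obs) = 1/20 / 13/60 = 3/13
P(X=2 | obs) = 1/12 / 13/60 = 5/13

P(X=0) = 5/13, P(X=1) = 3/13, P(X=2) = 5/13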